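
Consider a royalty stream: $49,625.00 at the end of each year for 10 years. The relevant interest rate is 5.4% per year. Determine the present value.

This is an ordinary annuity: 10 payments of $49,625.00 at the end of each year.
Periodic rate r = 0.054 per year.
PV = PMT × [(1 − (1+r)^−n)/r] = 49,625 × [1 − (1+r)^−10] / r = $375,855.41

$375,855.41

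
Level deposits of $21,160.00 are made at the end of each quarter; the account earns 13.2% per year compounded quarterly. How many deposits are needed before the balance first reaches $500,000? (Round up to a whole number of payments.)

18 payments

Periodic rate r = 0.132/4 per quarter; n is counted in quarters.
Ordinary annuity FV: 500,000 = 21,160 × [((1+r)^n − 1)/r].
(1+r)^n = 1 + 500,000 × r / 21,160, so n = ln(1 + 500,000·r/21,160) / ln(1+r) = 17.76.
Round up to a whole number of payments: n = 18.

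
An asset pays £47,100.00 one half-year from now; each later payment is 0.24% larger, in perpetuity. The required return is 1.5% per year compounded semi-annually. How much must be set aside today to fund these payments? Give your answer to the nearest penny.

£9,235,294.12

Periodic rate r = 0.015/2 per half-year.
Growing perpetuity (Gordon): PV = PMT₁ / (r − g) = 47,100 / (r − 0.0024) = £9,235,294.12.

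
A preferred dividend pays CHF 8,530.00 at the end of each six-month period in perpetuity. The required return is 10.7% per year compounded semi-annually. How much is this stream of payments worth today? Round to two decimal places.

CHF 159,439.25

Periodic rate r = 0.107/2 per half-year.
Level perpetuity: PV = PMT / r = 8,530 / (0.107/2) = CHF 159,439.25.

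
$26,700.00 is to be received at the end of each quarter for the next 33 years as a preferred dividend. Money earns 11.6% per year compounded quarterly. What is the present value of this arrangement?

$899,540.95

This is an ordinary annuity: 132 payments of $26,700.00 at the end of each quarter.
Periodic rate r = 0.116/4 per quarter; n is counted in quarters.
PV = PMT × [(1 − (1+r)^−n)/r] = 26,700 × [1 − (1+r)^−132] / r = $899,540.95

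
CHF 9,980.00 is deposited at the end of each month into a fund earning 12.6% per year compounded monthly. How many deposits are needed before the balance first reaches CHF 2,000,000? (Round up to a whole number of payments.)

109 payments

Periodic rate r = 0.126/12 per month; n is counted in months.
Ordinary annuity FV: 2,000,000 = 9,980 × [((1+r)^n − 1)/r].
(1+r)^n = 1 + 2,000,000 × r / 9,980, so n = ln(1 + 2,000,000·r/9,980) / ln(1+r) = 108.45.
Round up to a whole number of payments: n = 109.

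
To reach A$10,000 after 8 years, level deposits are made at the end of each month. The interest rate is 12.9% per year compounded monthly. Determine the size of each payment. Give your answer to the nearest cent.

Level ordinary annuity; solve FV = PMT × [((1+r)^n − 1)/r] for PMT.
Periodic rate r = 0.129/12 per month; n is counted in months.
With n = 96: PMT = 10,000 / ([((1+r)^n − 1)/r]) = A$60.01

A$60.01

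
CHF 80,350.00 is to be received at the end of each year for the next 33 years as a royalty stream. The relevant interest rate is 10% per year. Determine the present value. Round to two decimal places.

This is an ordinary annuity: 33 payments of CHF 80,350.00 at the end of each year.
Periodic rate r = 0.1 per year.
PV = PMT × [(1 − (1+r)^−n)/r] = 80,350 × [1 − (1+r)^−33] / r = CHF 768,903.89

CHF 768,903.89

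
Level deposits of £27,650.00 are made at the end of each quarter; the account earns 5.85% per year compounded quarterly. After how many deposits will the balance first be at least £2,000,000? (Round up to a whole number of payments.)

50 payments

Periodic rate r = 0.0585/4 per quarter; n is counted in quarters.
Ordinary annuity FV: 2,000,000 = 27,650 × [((1+r)^n − 1)/r].
(1+r)^n = 1 + 2,000,000 × r / 27,650, so n = ln(1 + 2,000,000·r/27,650) / ln(1+r) = 49.70.
Round up to a whole number of payments: n = 50.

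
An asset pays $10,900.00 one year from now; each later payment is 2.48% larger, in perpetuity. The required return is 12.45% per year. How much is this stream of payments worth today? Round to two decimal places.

$109,327.98

Periodic rate r = 0.1245 per year.
Growing perpetuity (Gordon): PV = PMT₁ / (r − g) = 10,900 / (r − 0.0248) = $109,327.98.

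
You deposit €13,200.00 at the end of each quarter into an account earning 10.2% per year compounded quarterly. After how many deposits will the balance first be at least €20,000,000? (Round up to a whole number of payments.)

Periodic rate r = 0.102/4 per quarter; n is counted in quarters.
Ordinary annuity FV: 20,000,000 = 13,200 × [((1+r)^n − 1)/r].
(1+r)^n = 1 + 20,000,000 × r / 13,200, so n = ln(1 + 20,000,000·r/13,200) / ln(1+r) = 146.14.
Round up to a whole number of payments: n = 147.

147 payments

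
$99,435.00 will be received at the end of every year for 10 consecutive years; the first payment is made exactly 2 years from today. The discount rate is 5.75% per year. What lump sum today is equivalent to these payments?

Ordinary annuity of 10 payments, first payment at period 2.
Periodic rate r = 0.0575 per year.
The ordinary-annuity PV formula values the stream one period before the first payment (period 1); discount that back 1 periods:
PV₀ = 99,435 × [1 − (1+r)^−10] / r × (1+r)^−1 = $700,328.32

$700,328.32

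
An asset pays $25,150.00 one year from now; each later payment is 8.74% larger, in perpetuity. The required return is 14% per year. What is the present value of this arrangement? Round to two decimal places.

Periodic rate r = 0.14 per year.
Growing perpetuity (Gordon): PV = PMT₁ / (r − g) = 25,150 / (r − 0.0874) = $478,136.88.

$478,136.88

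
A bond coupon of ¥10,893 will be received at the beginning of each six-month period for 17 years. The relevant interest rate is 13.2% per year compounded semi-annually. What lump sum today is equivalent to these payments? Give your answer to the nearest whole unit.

¥155,911

This is an annuity due: 34 payments of ¥10,893 at the beginning of each six-month period.
Periodic rate r = 0.132/2 per half-year; n is counted in half-years.
PV = PMT × [(1 − (1+r)^−n)/r] × (1+r) = 10,893 × [1 − (1+r)^−34] / r × (1+r) = ¥155,911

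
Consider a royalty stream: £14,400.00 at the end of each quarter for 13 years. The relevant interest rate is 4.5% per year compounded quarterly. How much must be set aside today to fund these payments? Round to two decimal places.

£564,571.61

This is an ordinary annuity: 52 payments of £14,400.00 at the end of each quarter.
Periodic rate r = 0.045/4 per quarter; n is counted in quarters.
PV = PMT × [(1 − (1+r)^−n)/r] = 14,400 × [1 − (1+r)^−52] / r = £564,571.61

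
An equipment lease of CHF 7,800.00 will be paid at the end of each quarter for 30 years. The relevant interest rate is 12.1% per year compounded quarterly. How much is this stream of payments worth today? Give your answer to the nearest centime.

This is an ordinary annuity: 120 payments of CHF 7,800.00 at the end of each quarter.
Periodic rate r = 0.121/4 per quarter; n is counted in quarters.
PV = PMT × [(1 − (1+r)^−n)/r] = 7,800 × [1 − (1+r)^−120] / r = CHF 250,635.94

CHF 250,635.94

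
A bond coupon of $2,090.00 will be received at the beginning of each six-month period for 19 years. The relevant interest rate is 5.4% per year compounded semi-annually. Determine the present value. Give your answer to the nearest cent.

$50,612.16

This is an annuity due: 38 payments of $2,090.00 at the beginning of each six-month period.
Periodic rate r = 0.054/2 per half-year; n is counted in half-years.
PV = PMT × [(1 − (1+r)^−n)/r] × (1+r) = 2,090 × [1 − (1+r)^−38] / r × (1+r) = $50,612.16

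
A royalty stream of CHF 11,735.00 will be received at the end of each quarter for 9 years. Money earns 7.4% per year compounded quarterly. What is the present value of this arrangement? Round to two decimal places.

CHF 306,444.90

This is an ordinary annuity: 36 payments of CHF 11,735.00 at the end of each quarter.
Periodic rate r = 0.074/4 per quarter; n is counted in quarters.
PV = PMT × [(1 − (1+r)^−n)/r] = 11,735 × [1 − (1+r)^−36] / r = CHF 306,444.90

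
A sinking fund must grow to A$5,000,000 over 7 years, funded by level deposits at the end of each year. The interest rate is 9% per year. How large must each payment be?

Level ordinary annuity; solve FV = PMT × [((1+r)^n − 1)/r] for PMT.
Periodic rate r = 0.09 per year.
With n = 7: PMT = 5,000,000 / ([((1+r)^n − 1)/r]) = A$543,452.58

A$543,452.58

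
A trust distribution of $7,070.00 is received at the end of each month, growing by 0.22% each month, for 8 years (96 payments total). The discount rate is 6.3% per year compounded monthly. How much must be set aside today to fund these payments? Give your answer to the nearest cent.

$586,502.98

Periodic rate r = 0.063/12 per month; n is counted in months.
Growing ordinary annuity: PV = PMT₁ × [1 − ((1+g)/(1+r))^n] / (r − g) = 7,070 × [1 − ((1+0.0022)/(1+r))^96] / (r − 0.0022) = $586,502.98.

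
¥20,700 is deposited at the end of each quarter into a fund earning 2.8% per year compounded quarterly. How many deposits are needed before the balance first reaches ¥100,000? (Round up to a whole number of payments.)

5 payments

Periodic rate r = 0.028/4 per quarter; n is counted in quarters.
Ordinary annuity FV: 100,000 = 20,700 × [((1+r)^n − 1)/r].
(1+r)^n = 1 + 100,000 × r / 20,700, so n = ln(1 + 100,000·r/20,700) / ln(1+r) = 4.77.
Round up to a whole number of payments: n = 5.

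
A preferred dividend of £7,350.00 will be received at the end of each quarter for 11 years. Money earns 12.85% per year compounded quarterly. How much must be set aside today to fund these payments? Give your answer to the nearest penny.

£171,879.25

This is an ordinary annuity: 44 payments of £7,350.00 at the end of each quarter.
Periodic rate r = 0.1285/4 per quarter; n is counted in quarters.
PV = PMT × [(1 − (1+r)^−n)/r] = 7,350 × [1 − (1+r)^−44] / r = £171,879.25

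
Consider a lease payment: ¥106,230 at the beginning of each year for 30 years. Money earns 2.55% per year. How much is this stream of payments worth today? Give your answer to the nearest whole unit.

This is an annuity due: 30 payments of ¥106,230 at the beginning of each year.
Periodic rate r = 0.0255 per year.
PV = PMT × [(1 − (1+r)^−n)/r] × (1+r) = 106,230 × [1 − (1+r)^−30] / r × (1+r) = ¥2,264,995

¥2,264,995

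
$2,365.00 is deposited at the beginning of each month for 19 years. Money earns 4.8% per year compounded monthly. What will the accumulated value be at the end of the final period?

This is an annuity due: 228 deposits of $2,365.00 at the beginning of each month.
Periodic rate r = 0.048/12 per month; n is counted in months.
FV = PMT × [((1+r)^n − 1)/r] × (1+r) = 2,365 × [(1+r)^228 − 1] / r × (1+r) = $881,382.85

$881,382.85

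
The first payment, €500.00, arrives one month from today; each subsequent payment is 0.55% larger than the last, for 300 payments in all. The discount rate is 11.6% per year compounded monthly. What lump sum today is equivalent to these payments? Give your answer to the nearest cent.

€85,294.51

Periodic rate r = 0.116/12 per month; n is counted in months.
Growing ordinary annuity: PV = PMT₁ × [1 − ((1+g)/(1+r))^n] / (r − g) = 500 × [1 − ((1+0.0055)/(1+r))^300] / (r − 0.0055) = €85,294.51.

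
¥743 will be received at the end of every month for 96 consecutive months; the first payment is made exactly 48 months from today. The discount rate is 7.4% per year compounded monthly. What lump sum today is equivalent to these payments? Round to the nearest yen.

¥40,232

Ordinary annuity of 96 payments, first payment at period 48.
Periodic rate r = 0.074/12 per month; n is counted in months.
The ordinary-annuity PV formula values the stream one period before the first payment (period 47); discount that back 47 periods:
PV₀ = 743 × [1 − (1+r)^−96] / r × (1+r)^−47 = ¥40,232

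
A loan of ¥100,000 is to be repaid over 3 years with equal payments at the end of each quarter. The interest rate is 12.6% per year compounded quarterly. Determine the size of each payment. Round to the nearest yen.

Level ordinary annuity; solve PV = PMT × [(1 − (1+r)^−n)/r] for PMT.
Periodic rate r = 0.126/4 per quarter; n is counted in quarters.
With n = 12: PMT = 100,000 / ([(1 − (1+r)^−n)/r]) = ¥10,136

¥10,136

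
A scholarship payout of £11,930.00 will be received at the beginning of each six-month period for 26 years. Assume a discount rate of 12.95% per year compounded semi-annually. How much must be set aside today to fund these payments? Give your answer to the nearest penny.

This is an annuity due: 52 payments of £11,930.00 at the beginning of each six-month period.
Periodic rate r = 0.1295/2 per half-year; n is counted in half-years.
PV = PMT × [(1 − (1+r)^−n)/r] × (1+r) = 11,930 × [1 − (1+r)^−52] / r × (1+r) = £188,664.84

£188,664.84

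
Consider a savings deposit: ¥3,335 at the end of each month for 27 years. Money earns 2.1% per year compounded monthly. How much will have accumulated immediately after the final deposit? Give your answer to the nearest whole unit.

This is an ordinary annuity: 324 deposits of ¥3,335 at the end of each month.
Periodic rate r = 0.021/12 per month; n is counted in months.
FV = PMT × [((1+r)^n − 1)/r] = 3,335 × [(1+r)^324 − 1] / r = ¥1,452,339

¥1,452,339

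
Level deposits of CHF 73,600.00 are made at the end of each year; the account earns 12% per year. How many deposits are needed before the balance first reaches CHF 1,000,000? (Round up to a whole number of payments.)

9 payments

Periodic rate r = 0.12 per year.
Ordinary annuity FV: 1,000,000 = 73,600 × [((1+r)^n − 1)/r].
(1+r)^n = 1 + 1,000,000 × r / 73,600, so n = ln(1 + 1,000,000·r/73,600) / ln(1+r) = 8.53.
Round up to a whole number of payments: n = 9.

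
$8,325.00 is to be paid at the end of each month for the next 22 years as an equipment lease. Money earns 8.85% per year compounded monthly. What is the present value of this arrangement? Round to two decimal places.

$966,575.16

This is an ordinary annuity: 264 payments of $8,325.00 at the end of each month.
Periodic rate r = 0.0885/12 per month; n is counted in months.
PV = PMT × [(1 − (1+r)^−n)/r] = 8,325 × [1 − (1+r)^−264] / r = $966,575.16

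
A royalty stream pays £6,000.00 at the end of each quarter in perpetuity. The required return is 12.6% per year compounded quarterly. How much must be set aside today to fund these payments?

£190,476.19

Periodic rate r = 0.126/4 per quarter.
Level perpetuity: PV = PMT / r = 6,000 / (0.126/4) = £190,476.19.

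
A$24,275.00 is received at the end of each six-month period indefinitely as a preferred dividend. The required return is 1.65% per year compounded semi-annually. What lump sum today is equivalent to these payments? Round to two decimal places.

Periodic rate r = 0.0165/2 per half-year.
Level perpetuity: PV = PMT / r = 24,275 / (0.0165/2) = A$2,942,424.24.

A$2,942,424.24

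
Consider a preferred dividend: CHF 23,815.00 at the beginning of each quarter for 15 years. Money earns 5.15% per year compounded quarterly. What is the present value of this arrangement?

This is an annuity due: 60 payments of CHF 23,815.00 at the beginning of each quarter.
Periodic rate r = 0.0515/4 per quarter; n is counted in quarters.
PV = PMT × [(1 − (1+r)^−n)/r] × (1+r) = 23,815 × [1 − (1+r)^−60] / r × (1+r) = CHF 1,003,946.66

CHF 1,003,946.66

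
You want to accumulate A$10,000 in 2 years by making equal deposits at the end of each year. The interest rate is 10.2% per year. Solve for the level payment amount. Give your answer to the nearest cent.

A$4,757.37

Level ordinary annuity; solve FV = PMT × [((1+r)^n − 1)/r] for PMT.
Periodic rate r = 0.102 per year.
With n = 2: PMT = 10,000 / ([((1+r)^n − 1)/r]) = A$4,757.37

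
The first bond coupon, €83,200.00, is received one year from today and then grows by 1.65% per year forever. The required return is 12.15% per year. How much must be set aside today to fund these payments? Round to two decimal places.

€792,380.95

Periodic rate r = 0.1215 per year.
Growing perpetuity (Gordon): PV = PMT₁ / (r − g) = 83,200 / (r − 0.0165) = €792,380.95.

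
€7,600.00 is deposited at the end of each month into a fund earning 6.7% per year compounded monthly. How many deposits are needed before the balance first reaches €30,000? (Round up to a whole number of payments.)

4 payments

Periodic rate r = 0.067/12 per month; n is counted in months.
Ordinary annuity FV: 30,000 = 7,600 × [((1+r)^n − 1)/r].
(1+r)^n = 1 + 30,000 × r / 7,600, so n = ln(1 + 30,000·r/7,600) / ln(1+r) = 3.92.
Round up to a whole number of payments: n = 4.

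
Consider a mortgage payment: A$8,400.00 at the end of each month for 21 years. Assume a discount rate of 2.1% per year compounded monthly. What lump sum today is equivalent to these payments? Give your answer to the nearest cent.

A$1,710,524.48

This is an ordinary annuity: 252 payments of A$8,400.00 at the end of each month.
Periodic rate r = 0.021/12 per month; n is counted in months.
PV = PMT × [(1 − (1+r)^−n)/r] = 8,400 × [1 − (1+r)^−252] / r = A$1,710,524.48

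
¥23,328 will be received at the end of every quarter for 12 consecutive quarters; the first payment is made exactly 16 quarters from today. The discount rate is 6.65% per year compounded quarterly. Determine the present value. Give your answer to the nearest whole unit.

¥196,700

Ordinary annuity of 12 payments, first payment at period 16.
Periodic rate r = 0.0665/4 per quarter; n is counted in quarters.
The ordinary-annuity PV formula values the stream one period before the first payment (period 15); discount that back 15 periods:
PV₀ = 23,328 × [1 − (1+r)^−12] / r × (1+r)^−15 = ¥196,700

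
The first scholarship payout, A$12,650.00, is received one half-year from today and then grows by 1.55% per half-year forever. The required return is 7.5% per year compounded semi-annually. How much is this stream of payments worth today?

A$575,000.00

Periodic rate r = 0.075/2 per half-year.
Growing perpetuity (Gordon): PV = PMT₁ / (r − g) = 12,650 / (r − 0.0155) = A$575,000.00.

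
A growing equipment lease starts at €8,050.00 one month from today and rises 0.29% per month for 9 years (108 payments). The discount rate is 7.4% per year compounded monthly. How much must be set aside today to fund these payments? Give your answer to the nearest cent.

€729,829.70

Periodic rate r = 0.074/12 per month; n is counted in months.
Growing ordinary annuity: PV = PMT₁ × [1 − ((1+g)/(1+r))^n] / (r − g) = 8,050 × [1 − ((1+0.0029)/(1+r))^108] / (r − 0.0029) = €729,829.70.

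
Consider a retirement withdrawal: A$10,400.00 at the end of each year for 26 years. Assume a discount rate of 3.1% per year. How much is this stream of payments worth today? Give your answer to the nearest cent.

A$183,797.57

This is an ordinary annuity: 26 payments of A$10,400.00 at the end of each year.
Periodic rate r = 0.031 per year.
PV = PMT × [(1 − (1+r)^−n)/r] = 10,400 × [1 − (1+r)^−26] / r = A$183,797.57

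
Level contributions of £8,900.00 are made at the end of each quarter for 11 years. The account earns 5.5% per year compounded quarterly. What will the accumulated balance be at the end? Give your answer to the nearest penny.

This is an ordinary annuity: 44 deposits of £8,900.00 at the end of each quarter.
Periodic rate r = 0.055/4 per quarter; n is counted in quarters.
FV = PMT × [((1+r)^n − 1)/r] = 8,900 × [(1+r)^44 − 1] / r = £533,171.48

£533,171.48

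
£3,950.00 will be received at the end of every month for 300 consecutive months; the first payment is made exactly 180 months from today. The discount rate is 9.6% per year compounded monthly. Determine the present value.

Ordinary annuity of 300 payments, first payment at period 180.
Periodic rate r = 0.096/12 per month; n is counted in months.
The ordinary-annuity PV formula values the stream one period before the first payment (period 179); discount that back 179 periods:
PV₀ = 3,950 × [1 − (1+r)^−300] / r × (1+r)^−179 = £107,734.44

£107,734.44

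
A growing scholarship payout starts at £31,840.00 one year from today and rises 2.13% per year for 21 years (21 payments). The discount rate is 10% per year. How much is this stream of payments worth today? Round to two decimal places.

Periodic rate r = 0.1 per year.
Growing ordinary annuity: PV = PMT₁ × [1 − ((1+g)/(1+r))^n] / (r − g) = 31,840 × [1 − ((1+0.0213)/(1+r))^21] / (r − 0.0213) = £319,466.03.

£319,466.03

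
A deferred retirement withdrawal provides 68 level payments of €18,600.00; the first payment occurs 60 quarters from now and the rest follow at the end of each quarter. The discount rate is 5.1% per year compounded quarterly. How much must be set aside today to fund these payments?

€398,939.59

Ordinary annuity of 68 payments, first payment at period 60.
Periodic rate r = 0.051/4 per quarter; n is counted in quarters.
The ordinary-annuity PV formula values the stream one period before the first payment (period 59); discount that back 59 periods:
PV₀ = 18,600 × [1 − (1+r)^−68] / r × (1+r)^−59 = €398,939.59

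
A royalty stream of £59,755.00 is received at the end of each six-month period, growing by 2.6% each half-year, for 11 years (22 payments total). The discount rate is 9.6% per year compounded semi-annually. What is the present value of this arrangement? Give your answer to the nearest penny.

Periodic rate r = 0.096/2 per half-year; n is counted in half-years.
Growing ordinary annuity: PV = PMT₁ × [1 − ((1+g)/(1+r))^n] / (r − g) = 59,755 × [1 − ((1+0.026)/(1+r))^22] / (r − 0.026) = £1,013,016.21.

£1,013,016.21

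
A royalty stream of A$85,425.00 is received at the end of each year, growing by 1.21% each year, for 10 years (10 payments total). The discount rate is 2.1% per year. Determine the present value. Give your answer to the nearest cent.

A$804,611.30

Periodic rate r = 0.021 per year.
Growing ordinary annuity: PV = PMT₁ × [1 − ((1+g)/(1+r))^n] / (r − g) = 85,425 × [1 − ((1+0.0121)/(1+r))^10] / (r − 0.0121) = A$804,611.30.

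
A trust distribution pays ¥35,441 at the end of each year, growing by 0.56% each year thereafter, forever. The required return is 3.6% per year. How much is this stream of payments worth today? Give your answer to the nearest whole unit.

Periodic rate r = 0.036 per year.
Growing perpetuity (Gordon): PV = PMT₁ / (r − g) = 35,441 / (r − 0.0056) = ¥1,165,822.

¥1,165,822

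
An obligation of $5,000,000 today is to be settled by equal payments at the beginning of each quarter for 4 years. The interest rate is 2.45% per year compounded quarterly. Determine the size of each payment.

$327,014.89

Level annuity due; solve PV = PMT × [(1 − (1+r)^−n)/r] × (1+r) for PMT.
Periodic rate r = 0.0245/4 per quarter; n is counted in quarters.
With n = 16: PMT = 5,000,000 / ([(1 − (1+r)^−n)/r] × (1+r)) = $327,014.89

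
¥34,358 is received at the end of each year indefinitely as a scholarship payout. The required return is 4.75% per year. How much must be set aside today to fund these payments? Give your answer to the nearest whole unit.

¥723,326

Periodic rate r = 0.0475 per year.
Level perpetuity: PV = PMT / r = 34,358 / (0.0475) = ¥723,326.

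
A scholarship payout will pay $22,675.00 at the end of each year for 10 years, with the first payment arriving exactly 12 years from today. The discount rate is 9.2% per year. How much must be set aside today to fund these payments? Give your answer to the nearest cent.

Ordinary annuity of 10 payments, first payment at period 12.
Periodic rate r = 0.092 per year.
The ordinary-annuity PV formula values the stream one period before the first payment (period 11); discount that back 11 periods:
PV₀ = 22,675 × [1 − (1+r)^−10] / r × (1+r)^−11 = $54,784.91

$54,784.91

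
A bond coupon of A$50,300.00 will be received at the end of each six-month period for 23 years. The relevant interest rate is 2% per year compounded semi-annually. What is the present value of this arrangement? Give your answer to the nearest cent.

A$1,847,379.97

This is an ordinary annuity: 46 payments of A$50,300.00 at the end of each six-month period.
Periodic rate r = 0.02/2 per half-year; n is counted in half-years.
PV = PMT × [(1 − (1+r)^−n)/r] = 50,300 × [1 − (1+r)^−46] / r = A$1,847,379.97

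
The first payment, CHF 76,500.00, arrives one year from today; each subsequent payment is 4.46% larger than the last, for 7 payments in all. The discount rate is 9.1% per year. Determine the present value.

CHF 432,463.90

Periodic rate r = 0.091 per year.
Growing ordinary annuity: PV = PMT₁ × [1 − ((1+g)/(1+r))^n] / (r − g) = 76,500 × [1 − ((1+0.0446)/(1+r))^7] / (r − 0.0446) = CHF 432,463.90.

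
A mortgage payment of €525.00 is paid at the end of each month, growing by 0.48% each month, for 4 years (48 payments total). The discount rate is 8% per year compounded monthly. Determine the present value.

€23,972.64

Periodic rate r = 0.08/12 per month; n is counted in months.
Growing ordinary annuity: PV = PMT₁ × [1 − ((1+g)/(1+r))^n] / (r − g) = 525 × [1 − ((1+0.0048)/(1+r))^48] / (r − 0.0048) = €23,972.64.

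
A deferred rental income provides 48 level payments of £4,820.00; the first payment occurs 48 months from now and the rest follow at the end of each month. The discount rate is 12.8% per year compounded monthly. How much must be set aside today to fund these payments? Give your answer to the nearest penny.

Ordinary annuity of 48 payments, first payment at period 48.
Periodic rate r = 0.128/12 per month; n is counted in months.
The ordinary-annuity PV formula values the stream one period before the first payment (period 47); discount that back 47 periods:
PV₀ = 4,820 × [1 − (1+r)^−48] / r × (1+r)^−47 = £109,522.11

£109,522.11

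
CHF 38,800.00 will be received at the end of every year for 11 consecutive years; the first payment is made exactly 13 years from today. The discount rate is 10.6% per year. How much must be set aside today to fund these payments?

Ordinary annuity of 11 payments, first payment at period 13.
Periodic rate r = 0.106 per year.
The ordinary-annuity PV formula values the stream one period before the first payment (period 12); discount that back 12 periods:
PV₀ = 38,800 × [1 − (1+r)^−11] / r × (1+r)^−12 = CHF 73,189.81

CHF 73,189.81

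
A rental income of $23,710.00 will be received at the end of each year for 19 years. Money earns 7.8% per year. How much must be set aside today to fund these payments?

$231,015.09

This is an ordinary annuity: 19 payments of $23,710.00 at the end of each year.
Periodic rate r = 0.078 per year.
PV = PMT × [(1 − (1+r)^−n)/r] = 23,710 × [1 − (1+r)^−19] / r = $231,015.09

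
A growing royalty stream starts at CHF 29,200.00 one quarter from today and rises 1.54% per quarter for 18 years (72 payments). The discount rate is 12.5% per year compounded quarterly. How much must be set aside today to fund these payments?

CHF 1,238,289.56

Periodic rate r = 0.125/4 per quarter; n is counted in quarters.
Growing ordinary annuity: PV = PMT₁ × [1 − ((1+g)/(1+r))^n] / (r − g) = 29,200 × [1 − ((1+0.0154)/(1+r))^72] / (r − 0.0154) = CHF 1,238,289.56.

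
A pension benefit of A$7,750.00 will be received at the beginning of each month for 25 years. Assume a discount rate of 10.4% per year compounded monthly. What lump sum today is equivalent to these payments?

A$834,232.75

This is an annuity due: 300 payments of A$7,750.00 at the beginning of each month.
Periodic rate r = 0.104/12 per month; n is counted in months.
PV = PMT × [(1 − (1+r)^−n)/r] × (1+r) = 7,750 × [1 − (1+r)^−300] / r × (1+r) = A$834,232.75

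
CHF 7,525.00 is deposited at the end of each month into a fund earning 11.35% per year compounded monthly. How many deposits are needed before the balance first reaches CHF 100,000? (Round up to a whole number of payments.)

Periodic rate r = 0.1135/12 per month; n is counted in months.
Ordinary annuity FV: 100,000 = 7,525 × [((1+r)^n − 1)/r].
(1+r)^n = 1 + 100,000 × r / 7,525, so n = ln(1 + 100,000·r/7,525) / ln(1+r) = 12.58.
Round up to a whole number of payments: n = 13.

13 payments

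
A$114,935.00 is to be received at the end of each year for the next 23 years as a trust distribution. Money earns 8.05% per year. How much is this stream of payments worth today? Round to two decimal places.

This is an ordinary annuity: 23 payments of A$114,935.00 at the end of each year.
Periodic rate r = 0.0805 per year.
PV = PMT × [(1 − (1+r)^−n)/r] = 114,935 × [1 − (1+r)^−23] / r = A$1,187,168.93

A$1,187,168.93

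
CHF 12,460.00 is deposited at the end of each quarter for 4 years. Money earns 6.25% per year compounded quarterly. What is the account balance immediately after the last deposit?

CHF 224,515.86

This is an ordinary annuity: 16 deposits of CHF 12,460.00 at the end of each quarter.
Periodic rate r = 0.0625/4 per quarter; n is counted in quarters.
FV = PMT × [((1+r)^n − 1)/r] = 12,460 × [(1+r)^16 − 1] / r = CHF 224,515.86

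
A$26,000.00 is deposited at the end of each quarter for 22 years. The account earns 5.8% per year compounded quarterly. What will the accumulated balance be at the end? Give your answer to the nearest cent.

A$4,571,712.74

This is an ordinary annuity: 88 deposits of A$26,000.00 at the end of each quarter.
Periodic rate r = 0.058/4 per quarter; n is counted in quarters.
FV = PMT × [((1+r)^n − 1)/r] = 26,000 × [(1+r)^88 − 1] / r = A$4,571,712.74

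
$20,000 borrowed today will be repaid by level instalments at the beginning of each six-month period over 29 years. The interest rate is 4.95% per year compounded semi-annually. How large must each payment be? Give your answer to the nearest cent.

Level annuity due; solve PV = PMT × [(1 − (1+r)^−n)/r] × (1+r) for PMT.
Periodic rate r = 0.0495/2 per half-year; n is counted in half-years.
With n = 58: PMT = 20,000 / ([(1 − (1+r)^−n)/r] × (1+r)) = $637.42

$637.42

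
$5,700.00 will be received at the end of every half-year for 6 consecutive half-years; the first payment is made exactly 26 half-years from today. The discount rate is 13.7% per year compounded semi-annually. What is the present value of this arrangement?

$5,208.69

Ordinary annuity of 6 payments, first payment at period 26.
Periodic rate r = 0.137/2 per half-year; n is counted in half-years.
The ordinary-annuity PV formula values the stream one period before the first payment (period 25); discount that back 25 periods:
PV₀ = 5,700 × [1 − (1+r)^−6] / r × (1+r)^−25 = $5,208.69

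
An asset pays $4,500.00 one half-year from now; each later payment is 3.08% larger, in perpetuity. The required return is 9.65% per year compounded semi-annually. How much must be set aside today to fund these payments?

$257,879.66

Periodic rate r = 0.0965/2 per half-year.
Growing perpetuity (Gordon): PV = PMT₁ / (r − g) = 4,500 / (r − 0.0308) = $257,879.66.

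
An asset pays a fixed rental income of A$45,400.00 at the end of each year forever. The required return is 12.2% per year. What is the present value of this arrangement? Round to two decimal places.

A$372,131.15

Periodic rate r = 0.122 per year.
Level perpetuity: PV = PMT / r = 45,400 / (0.122) = A$372,131.15.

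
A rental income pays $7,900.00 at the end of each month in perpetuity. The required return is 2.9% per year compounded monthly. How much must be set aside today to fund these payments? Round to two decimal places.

$3,268,965.52

Periodic rate r = 0.029/12 per month.
Level perpetuity: PV = PMT / r = 7,900 / (0.029/12) = $3,268,965.52.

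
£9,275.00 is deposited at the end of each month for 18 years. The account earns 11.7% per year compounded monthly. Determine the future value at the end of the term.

This is an ordinary annuity: 216 deposits of £9,275.00 at the end of each month.
Periodic rate r = 0.117/12 per month; n is counted in months.
FV = PMT × [((1+r)^n − 1)/r] = 9,275 × [(1+r)^216 − 1] / r = £6,784,486.37

£6,784,486.37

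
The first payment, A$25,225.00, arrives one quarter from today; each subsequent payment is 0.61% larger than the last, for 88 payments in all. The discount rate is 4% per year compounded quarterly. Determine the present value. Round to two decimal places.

Periodic rate r = 0.04/4 per quarter; n is counted in quarters.
Growing ordinary annuity: PV = PMT₁ × [1 − ((1+g)/(1+r))^n] / (r − g) = 25,225 × [1 − ((1+0.0061)/(1+r))^88] / (r − 0.0061) = A$1,866,370.73.

A$1,866,370.73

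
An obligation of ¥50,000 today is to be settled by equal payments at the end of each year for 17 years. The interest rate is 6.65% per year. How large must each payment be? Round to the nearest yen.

¥4,998

Level ordinary annuity; solve PV = PMT × [(1 − (1+r)^−n)/r] for PMT.
Periodic rate r = 0.0665 per year.
With n = 17: PMT = 50,000 / ([(1 − (1+r)^−n)/r]) = ¥4,998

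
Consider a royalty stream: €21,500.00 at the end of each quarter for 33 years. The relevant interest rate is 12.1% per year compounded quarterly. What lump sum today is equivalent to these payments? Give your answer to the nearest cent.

€696,835.09

This is an ordinary annuity: 132 payments of €21,500.00 at the end of each quarter.
Periodic rate r = 0.121/4 per quarter; n is counted in quarters.
PV = PMT × [(1 − (1+r)^−n)/r] = 21,500 × [1 − (1+r)^−132] / r = €696,835.09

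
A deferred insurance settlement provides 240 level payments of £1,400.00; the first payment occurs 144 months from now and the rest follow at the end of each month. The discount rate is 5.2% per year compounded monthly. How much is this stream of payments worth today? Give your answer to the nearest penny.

Ordinary annuity of 240 payments, first payment at period 144.
Periodic rate r = 0.052/12 per month; n is counted in months.
The ordinary-annuity PV formula values the stream one period before the first payment (period 143); discount that back 143 periods:
PV₀ = 1,400 × [1 − (1+r)^−240] / r × (1+r)^−143 = £112,417.55

£112,417.55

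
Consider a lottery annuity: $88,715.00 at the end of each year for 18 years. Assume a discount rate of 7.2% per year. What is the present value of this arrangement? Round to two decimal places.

$879,653.34

This is an ordinary annuity: 18 payments of $88,715.00 at the end of each year.
Periodic rate r = 0.072 per year.
PV = PMT × [(1 − (1+r)^−n)/r] = 88,715 × [1 − (1+r)^−18] / r = $879,653.34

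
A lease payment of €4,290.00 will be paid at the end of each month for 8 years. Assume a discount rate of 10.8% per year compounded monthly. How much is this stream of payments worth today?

This is an ordinary annuity: 96 payments of €4,290.00 at the end of each month.
Periodic rate r = 0.108/12 per month; n is counted in months.
PV = PMT × [(1 − (1+r)^−n)/r] = 4,290 × [1 − (1+r)^−96] / r = €274,986.67

€274,986.67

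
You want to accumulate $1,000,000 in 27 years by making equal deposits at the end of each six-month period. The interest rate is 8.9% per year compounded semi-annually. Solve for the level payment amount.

$4,685.80

Level ordinary annuity; solve FV = PMT × [((1+r)^n − 1)/r] for PMT.
Periodic rate r = 0.089/2 per half-year; n is counted in half-years.
With n = 54: PMT = 1,000,000 / ([((1+r)^n − 1)/r]) = $4,685.80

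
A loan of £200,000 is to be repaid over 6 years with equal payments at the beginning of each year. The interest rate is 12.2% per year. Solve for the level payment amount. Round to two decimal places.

Level annuity due; solve PV = PMT × [(1 − (1+r)^−n)/r] × (1+r) for PMT.
Periodic rate r = 0.122 per year.
With n = 6: PMT = 200,000 / ([(1 − (1+r)^−n)/r] × (1+r)) = £43,601.60

£43,601.60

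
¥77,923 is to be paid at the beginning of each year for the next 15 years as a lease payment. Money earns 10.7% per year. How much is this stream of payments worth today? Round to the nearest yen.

¥630,700

This is an annuity due: 15 payments of ¥77,923 at the beginning of each year.
Periodic rate r = 0.107 per year.
PV = PMT × [(1 − (1+r)^−n)/r] × (1+r) = 77,923 × [1 − (1+r)^−15] / r × (1+r) = ¥630,700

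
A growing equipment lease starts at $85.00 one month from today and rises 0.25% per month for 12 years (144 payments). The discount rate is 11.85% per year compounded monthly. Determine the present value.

Periodic rate r = 0.1185/12 per month; n is counted in months.
Growing ordinary annuity: PV = PMT₁ × [1 − ((1+g)/(1+r))^n] / (r − g) = 85 × [1 − ((1+0.0025)/(1+r))^144] / (r − 0.0025) = $7,514.26.

$7,514.26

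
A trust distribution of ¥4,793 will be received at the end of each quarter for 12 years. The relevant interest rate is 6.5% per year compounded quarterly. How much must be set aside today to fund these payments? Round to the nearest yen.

¥158,895

This is an ordinary annuity: 48 payments of ¥4,793 at the end of each quarter.
Periodic rate r = 0.065/4 per quarter; n is counted in quarters.
PV = PMT × [(1 − (1+r)^−n)/r] = 4,793 × [1 − (1+r)^−48] / r = ¥158,895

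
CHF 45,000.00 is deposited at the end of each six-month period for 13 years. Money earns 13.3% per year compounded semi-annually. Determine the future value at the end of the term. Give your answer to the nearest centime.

This is an ordinary annuity: 26 deposits of CHF 45,000.00 at the end of each six-month period.
Periodic rate r = 0.133/2 per half-year; n is counted in half-years.
FV = PMT × [((1+r)^n − 1)/r] = 45,000 × [(1+r)^26 − 1] / r = CHF 2,932,194.76

CHF 2,932,194.76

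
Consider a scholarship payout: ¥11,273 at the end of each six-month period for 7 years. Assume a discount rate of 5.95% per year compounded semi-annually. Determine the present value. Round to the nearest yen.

¥127,558

This is an ordinary annuity: 14 payments of ¥11,273 at the end of each six-month period.
Periodic rate r = 0.0595/2 per half-year; n is counted in half-years.
PV = PMT × [(1 − (1+r)^−n)/r] = 11,273 × [1 − (1+r)^−14] / r = ¥127,558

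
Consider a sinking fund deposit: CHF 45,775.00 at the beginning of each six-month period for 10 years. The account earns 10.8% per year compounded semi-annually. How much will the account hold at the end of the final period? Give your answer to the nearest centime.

This is an annuity due: 20 deposits of CHF 45,775.00 at the beginning of each six-month period.
Periodic rate r = 0.108/2 per half-year; n is counted in half-years.
FV = PMT × [((1+r)^n − 1)/r] × (1+r) = 45,775 × [(1+r)^20 − 1] / r × (1+r) = CHF 1,664,462.55

CHF 1,664,462.55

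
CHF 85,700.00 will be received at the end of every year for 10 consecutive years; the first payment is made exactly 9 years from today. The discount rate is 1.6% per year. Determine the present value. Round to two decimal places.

Ordinary annuity of 10 payments, first payment at period 9.
Periodic rate r = 0.016 per year.
The ordinary-annuity PV formula values the stream one period before the first payment (period 8); discount that back 8 periods:
PV₀ = 85,700 × [1 − (1+r)^−10] / r × (1+r)^−8 = CHF 692,415.93

CHF 692,415.93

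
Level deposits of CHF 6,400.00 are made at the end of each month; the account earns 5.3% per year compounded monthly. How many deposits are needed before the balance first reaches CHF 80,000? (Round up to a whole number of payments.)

Periodic rate r = 0.053/12 per month; n is counted in months.
Ordinary annuity FV: 80,000 = 6,400 × [((1+r)^n − 1)/r].
(1+r)^n = 1 + 80,000 × r / 6,400, so n = ln(1 + 80,000·r/6,400) / ln(1+r) = 12.19.
Round up to a whole number of payments: n = 13.

13 payments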